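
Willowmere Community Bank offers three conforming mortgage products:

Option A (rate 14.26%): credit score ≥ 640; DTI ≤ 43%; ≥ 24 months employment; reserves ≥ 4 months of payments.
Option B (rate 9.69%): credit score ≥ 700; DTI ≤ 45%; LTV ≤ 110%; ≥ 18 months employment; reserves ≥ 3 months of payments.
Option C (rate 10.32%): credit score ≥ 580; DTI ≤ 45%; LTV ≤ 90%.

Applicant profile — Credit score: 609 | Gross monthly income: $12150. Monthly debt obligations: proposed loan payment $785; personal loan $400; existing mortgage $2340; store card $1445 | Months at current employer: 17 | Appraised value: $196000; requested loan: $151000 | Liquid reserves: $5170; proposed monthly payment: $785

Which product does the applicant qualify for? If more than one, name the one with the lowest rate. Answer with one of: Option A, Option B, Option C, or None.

Option C

Total debts = (785 + 400 + 2,340 + 1,445) = 4,970; DTI = 4,970/12,150 = 40.9%.
LTV = 151,000/196,000 = 77%.
Reserves = 5,170/785 = 6.6 months.
Option A: score 609 < 640; DTI 40.9% ≤ 43%; employment 17 < 24 mo; reserves 6.6 ≥ 4 mo → does not qualify.
Option B: score 609 < 700; DTI 40.9% ≤ 45%; LTV 77% ≤ 110%; employment 17 < 18 mo; reserves 6.6 ≥ 3 mo → does not qualify.
Option C: score 609 ≥ 580; DTI 40.9% ≤ 45%; LTV 77% ≤ 90% → qualifies.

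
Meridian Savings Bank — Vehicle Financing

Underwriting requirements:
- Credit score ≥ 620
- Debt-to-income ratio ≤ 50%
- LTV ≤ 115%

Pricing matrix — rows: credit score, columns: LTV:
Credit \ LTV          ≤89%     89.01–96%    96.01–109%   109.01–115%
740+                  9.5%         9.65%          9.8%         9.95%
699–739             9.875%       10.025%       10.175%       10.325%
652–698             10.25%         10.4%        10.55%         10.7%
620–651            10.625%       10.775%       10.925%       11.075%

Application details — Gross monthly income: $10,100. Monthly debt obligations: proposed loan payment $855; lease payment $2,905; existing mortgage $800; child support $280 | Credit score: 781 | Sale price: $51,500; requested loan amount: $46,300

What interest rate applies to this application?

Credit score 781 ≥ 620; Total monthly debts = (855 + 2,905 + 800 + 280) = 4,840. DTI: 4,840 ÷ 10,100 = 47.9%, within the 50% cap
LTV = 46,300/51,500 = 89.9% ≤ 115%
Credit 781 → row 740+; LTV 89.9% → column 89.01–96%. Grid cell → 9.65%.

9.65%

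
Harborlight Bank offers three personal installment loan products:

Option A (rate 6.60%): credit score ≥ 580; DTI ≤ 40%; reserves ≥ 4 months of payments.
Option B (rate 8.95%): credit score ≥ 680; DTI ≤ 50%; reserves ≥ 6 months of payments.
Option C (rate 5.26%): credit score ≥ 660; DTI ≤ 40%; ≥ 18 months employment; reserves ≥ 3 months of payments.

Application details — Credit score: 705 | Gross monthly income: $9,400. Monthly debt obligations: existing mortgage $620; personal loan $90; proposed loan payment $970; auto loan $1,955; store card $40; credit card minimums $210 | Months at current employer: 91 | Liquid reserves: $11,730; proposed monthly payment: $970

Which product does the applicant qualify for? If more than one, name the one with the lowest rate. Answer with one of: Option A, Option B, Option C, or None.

Total debts = (620 + 90 + 970 + 1,955 + 40 + 210) = 3,885; DTI = 3,885/9,400 = 41.3%.
Reserves = 11,730/970 = 12.1 months.
Option A: score 705 ≥ 580; DTI 41.3% > 40%; reserves 12.1 ≥ 4 mo → does not qualify.
Option B: score 705 ≥ 680; DTI 41.3% ≤ 50%; reserves 12.1 ≥ 6 mo → qualifies.
Option C: score 705 ≥ 660; DTI 41.3% > 40%; employment 91 ≥ 18 mo; reserves 12.1 ≥ 3 mo → does not qualify.

Option B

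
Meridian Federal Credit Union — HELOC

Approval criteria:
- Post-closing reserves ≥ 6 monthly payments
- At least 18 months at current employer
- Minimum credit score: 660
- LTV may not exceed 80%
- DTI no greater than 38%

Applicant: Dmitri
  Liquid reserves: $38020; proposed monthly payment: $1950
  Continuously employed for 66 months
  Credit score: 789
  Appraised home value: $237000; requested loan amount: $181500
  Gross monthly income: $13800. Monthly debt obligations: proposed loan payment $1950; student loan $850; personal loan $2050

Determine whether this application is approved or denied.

Liquid reserves cover 38,020/1,950 = 19.5 months — ≥ 6 required
Employment 66 ≥ 18 months
Credit score 789 ≥ 660 (meets)
LTV = 181,500/237,000 = 76.6% ≤ 80%
Total monthly debts = (1,950 + 850 + 2,050) = 4,850. DTI: 4,850 ÷ 13,800 = 35.1%, within the 38% cap
All criteria satisfied.

Approved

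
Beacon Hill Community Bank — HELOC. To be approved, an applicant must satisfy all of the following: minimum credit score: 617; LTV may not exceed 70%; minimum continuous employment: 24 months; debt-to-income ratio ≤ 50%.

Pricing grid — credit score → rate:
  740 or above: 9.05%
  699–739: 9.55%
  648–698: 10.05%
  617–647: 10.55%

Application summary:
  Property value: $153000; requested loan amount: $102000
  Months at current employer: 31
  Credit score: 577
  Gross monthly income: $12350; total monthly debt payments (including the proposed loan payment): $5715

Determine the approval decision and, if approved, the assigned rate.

Credit score 577 < 617 (below minimum)
Employment 31 ≥ 24 months
DTI: 5,715 ÷ 12,350 = 46.3%, within the 50% cap
LTV = 102,000/153,000 = 66.7% ≤ 70%
Not all requirements met → denied.

Denied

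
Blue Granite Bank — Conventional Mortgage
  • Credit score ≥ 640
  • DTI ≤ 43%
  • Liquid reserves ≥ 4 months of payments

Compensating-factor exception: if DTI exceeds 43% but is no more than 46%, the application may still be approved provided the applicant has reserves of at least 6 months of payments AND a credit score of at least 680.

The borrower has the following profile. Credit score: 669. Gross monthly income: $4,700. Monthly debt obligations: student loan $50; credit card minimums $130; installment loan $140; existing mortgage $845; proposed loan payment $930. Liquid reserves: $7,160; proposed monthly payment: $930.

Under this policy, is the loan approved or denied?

Denied

Credit score 669 ≥ 640 (meets base)
Total debts = (50 + 130 + 140 + 845 + 930) = 2,095. DTI: 2,095 ÷ 4,700 = 44.6%, over the 43% base limit.
Reserves = 7,160/930 = 7.7 months ≥ 4
DTI 44.6% is within the 43%–46% exception band; checking compensating factors.
Override check — reserves: 7.7 mo (ok); score: 669 (below 680).
Override conditions not both satisfied; exception does not apply.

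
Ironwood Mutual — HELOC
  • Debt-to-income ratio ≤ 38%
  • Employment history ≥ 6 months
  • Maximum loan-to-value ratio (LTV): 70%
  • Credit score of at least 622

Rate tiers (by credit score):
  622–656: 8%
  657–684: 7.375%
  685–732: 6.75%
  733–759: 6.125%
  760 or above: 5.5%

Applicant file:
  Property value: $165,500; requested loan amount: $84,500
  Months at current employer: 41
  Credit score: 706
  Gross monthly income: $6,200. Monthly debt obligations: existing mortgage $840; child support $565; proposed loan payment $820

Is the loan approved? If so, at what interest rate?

Credit score 706 ≥ 622 (meets minimum)
Loan-to-value = 84,500/165,500 = 51.1% — pass (70% max)
Employment 41 ≥ 6 months
Total monthly debts = (840 + 565 + 820) = 2,225. DTI: 2,225 ÷ 6,200 = 35.9%, within the 38% cap
All requirements met. Score 706 falls in the 685–732 tier → 6.75%.

Approved at 6.75%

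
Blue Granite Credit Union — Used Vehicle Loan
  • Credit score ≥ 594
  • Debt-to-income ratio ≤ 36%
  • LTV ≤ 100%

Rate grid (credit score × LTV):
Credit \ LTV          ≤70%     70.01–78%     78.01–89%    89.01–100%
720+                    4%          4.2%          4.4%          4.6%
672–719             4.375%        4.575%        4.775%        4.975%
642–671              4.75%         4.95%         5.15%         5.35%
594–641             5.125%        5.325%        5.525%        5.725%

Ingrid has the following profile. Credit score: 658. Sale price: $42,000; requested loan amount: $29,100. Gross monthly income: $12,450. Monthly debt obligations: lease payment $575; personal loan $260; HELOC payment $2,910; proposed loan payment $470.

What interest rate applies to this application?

Credit score 658 ≥ 594; Total monthly debts = (575 + 260 + 2,910 + 470) = 4,215. DTI: 4,215 ÷ 12,450 = 33.9%, within the 36% cap
Loan-to-value = 29,100/42,000 = 69.3% — pass (100% max)
Score 658 is in the 642–671 band; LTV 69.3% is in the ≤70% band → 4.75%.

4.75%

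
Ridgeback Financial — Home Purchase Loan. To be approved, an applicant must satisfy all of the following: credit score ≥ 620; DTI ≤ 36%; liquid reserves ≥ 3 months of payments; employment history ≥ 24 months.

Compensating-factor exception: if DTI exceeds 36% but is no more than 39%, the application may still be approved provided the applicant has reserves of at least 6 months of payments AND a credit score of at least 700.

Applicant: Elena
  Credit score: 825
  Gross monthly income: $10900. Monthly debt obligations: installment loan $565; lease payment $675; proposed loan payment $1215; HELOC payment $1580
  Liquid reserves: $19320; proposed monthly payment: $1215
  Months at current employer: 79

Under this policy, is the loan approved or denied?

Approved

Credit score 825 ≥ 620 (meets base)
Total debts = (565 + 675 + 1,215 + 1,580) = 4,035. DTI: 4,035 ÷ 10,900 = 37%, over the 36% base limit.
Reserves: 19,320 ÷ 1,215 = 15.9 months (meets 3-month minimum)
Employment 79 ≥ 24 months
DTI 37% is within the 36%–39% exception band; checking compensating factors.
Reserves 15.9 ≥ 6 months; credit score 825 ≥ 700.
Both override conditions satisfied; DTI exception granted.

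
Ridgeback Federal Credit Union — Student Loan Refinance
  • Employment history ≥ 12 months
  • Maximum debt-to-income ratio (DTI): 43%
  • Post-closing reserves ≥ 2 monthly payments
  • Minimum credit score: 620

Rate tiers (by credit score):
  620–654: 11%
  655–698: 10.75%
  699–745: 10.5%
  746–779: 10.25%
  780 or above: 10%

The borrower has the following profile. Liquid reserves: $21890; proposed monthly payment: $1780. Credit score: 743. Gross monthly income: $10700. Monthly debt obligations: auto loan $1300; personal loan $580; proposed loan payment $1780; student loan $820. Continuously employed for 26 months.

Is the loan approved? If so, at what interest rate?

Credit score 743 ≥ 620 (meets minimum)
Total monthly debts = (1,300 + 580 + 1,780 + 820) = 4,480. DTI: 4,480 ÷ 10,700 = 41.9%, within the 43% cap
Employment 26 ≥ 12 months
Reserves: 21,890 ÷ 1,780 = 12.3 months (meets 2-month minimum)
All requirements met. Score 743 falls in the 699–745 tier → 10.5%.

Approved at 10.5%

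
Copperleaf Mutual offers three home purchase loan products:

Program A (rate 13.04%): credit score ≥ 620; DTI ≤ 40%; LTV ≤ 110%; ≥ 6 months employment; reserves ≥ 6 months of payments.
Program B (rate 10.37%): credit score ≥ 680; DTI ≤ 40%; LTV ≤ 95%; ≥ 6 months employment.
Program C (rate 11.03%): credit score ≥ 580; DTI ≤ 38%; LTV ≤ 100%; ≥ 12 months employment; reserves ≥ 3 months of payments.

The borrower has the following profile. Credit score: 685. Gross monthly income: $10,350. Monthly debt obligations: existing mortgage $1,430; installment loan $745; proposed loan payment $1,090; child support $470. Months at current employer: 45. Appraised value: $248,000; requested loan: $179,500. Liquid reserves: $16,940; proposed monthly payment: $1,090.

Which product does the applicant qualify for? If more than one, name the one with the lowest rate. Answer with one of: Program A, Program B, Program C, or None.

Total debts = (1,430 + 745 + 1,090 + 470) = 3,735; DTI = 3,735/10,350 = 36.1%.
LTV = 179,500/248,000 = 72.4%.
Reserves = 16,940/1,090 = 15.5 months.
Program A: score 685 ≥ 620; DTI 36.1% ≤ 40%; LTV 72.4% ≤ 110%; employment 45 ≥ 6 mo; reserves 15.5 ≥ 6 mo → qualifies.
Program B: score 685 ≥ 680; DTI 36.1% ≤ 40%; LTV 72.4% ≤ 95%; employment 45 ≥ 6 mo → qualifies.
Program C: score 685 ≥ 580; DTI 36.1% ≤ 38%; LTV 72.4% ≤ 100%; employment 45 ≥ 12 mo; reserves 15.5 ≥ 3 mo → qualifies.
Qualifying: Program A, Program B, Program C. Lowest rate is 10.37% → Program B.

Program B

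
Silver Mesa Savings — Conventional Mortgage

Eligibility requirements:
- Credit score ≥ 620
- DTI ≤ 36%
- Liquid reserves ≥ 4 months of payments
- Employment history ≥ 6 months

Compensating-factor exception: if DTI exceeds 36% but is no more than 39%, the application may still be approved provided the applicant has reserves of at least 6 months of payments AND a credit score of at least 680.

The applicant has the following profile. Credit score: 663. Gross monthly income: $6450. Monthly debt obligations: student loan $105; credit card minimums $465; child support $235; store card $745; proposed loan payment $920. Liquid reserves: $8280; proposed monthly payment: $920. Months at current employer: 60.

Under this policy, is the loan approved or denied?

Credit score 663 ≥ 620 (meets base)
Total debts = (105 + 465 + 235 + 745 + 920) = 2,470. DTI = 2,470/6,450 = 38.3% > 36% — standard DTI limit exceeded.
Reserves = 8,280/920 = 9.0 months ≥ 4
Employment 60 ≥ 6 months
DTI 38.3% is within the 36%–39% exception band; checking compensating factors.
Reserves 9.0 ≥ 6 months; credit score 663 < 680.
Override conditions not both satisfied; exception does not apply.

Denied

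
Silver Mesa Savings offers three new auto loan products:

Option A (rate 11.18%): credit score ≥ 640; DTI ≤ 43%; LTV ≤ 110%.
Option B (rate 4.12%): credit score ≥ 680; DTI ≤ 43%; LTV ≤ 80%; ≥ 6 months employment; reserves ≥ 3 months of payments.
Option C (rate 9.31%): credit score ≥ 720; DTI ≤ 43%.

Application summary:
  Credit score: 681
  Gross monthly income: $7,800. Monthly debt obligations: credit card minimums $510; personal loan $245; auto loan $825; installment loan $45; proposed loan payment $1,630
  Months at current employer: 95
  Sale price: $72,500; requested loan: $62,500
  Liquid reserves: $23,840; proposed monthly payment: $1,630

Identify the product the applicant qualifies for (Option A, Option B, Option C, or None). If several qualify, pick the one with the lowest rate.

Total debts = (510 + 245 + 825 + 45 + 1,630) = 3,255; DTI = 3,255/7,800 = 41.7%.
LTV = 62,500/72,500 = 86.2%.
Reserves = 23,840/1,630 = 14.6 months.
Option A: score 681 ≥ 640; DTI 41.7% ≤ 43%; LTV 86.2% ≤ 110% → qualifies.
Option B: score 681 ≥ 680; DTI 41.7% ≤ 43%; LTV 86.2% > 80%; employment 95 ≥ 6 mo; reserves 14.6 ≥ 3 mo → does not qualify.
Option C: score 681 < 720; DTI 41.7% ≤ 43% → does not qualify.

Option A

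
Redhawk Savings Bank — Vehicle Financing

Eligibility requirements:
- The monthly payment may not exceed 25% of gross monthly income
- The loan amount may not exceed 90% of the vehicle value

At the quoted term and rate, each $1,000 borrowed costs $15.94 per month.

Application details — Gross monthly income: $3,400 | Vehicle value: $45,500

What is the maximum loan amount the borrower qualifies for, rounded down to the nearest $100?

Payment cap: 25% × $3,400 = $850/month.
At $15.94 per $1,000, that supports 850/15.94 × 1,000 ≈ $53,324 → $53,300.
LTV cap: 90% × $45,500 = $40,950 → $40,900.
Binding constraint: loan-to-value.

$40,900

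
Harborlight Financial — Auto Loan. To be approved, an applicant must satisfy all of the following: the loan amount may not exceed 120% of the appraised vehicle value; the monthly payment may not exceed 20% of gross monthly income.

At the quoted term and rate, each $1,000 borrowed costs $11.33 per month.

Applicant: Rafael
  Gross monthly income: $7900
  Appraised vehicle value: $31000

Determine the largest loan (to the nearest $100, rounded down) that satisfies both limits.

$37,200

Payment cap: 20% × $7,900 = $1,580/month.
At $11.33 per $1,000, that supports 1,580/11.33 × 1,000 ≈ $139,452 → $139,400.
LTV cap: 120% × $31,000 = $37,200 → $37,200.
Binding constraint: loan-to-value.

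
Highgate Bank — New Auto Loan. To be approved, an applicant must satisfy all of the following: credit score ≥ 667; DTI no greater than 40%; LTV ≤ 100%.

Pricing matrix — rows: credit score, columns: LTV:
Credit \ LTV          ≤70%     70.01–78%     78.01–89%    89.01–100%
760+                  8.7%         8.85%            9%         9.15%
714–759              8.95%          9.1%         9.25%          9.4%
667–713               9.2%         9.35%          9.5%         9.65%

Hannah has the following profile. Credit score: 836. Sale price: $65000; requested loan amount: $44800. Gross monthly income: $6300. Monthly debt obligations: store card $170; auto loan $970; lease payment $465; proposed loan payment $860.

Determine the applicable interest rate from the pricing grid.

8.7%

Credit score 836 ≥ 667; Total monthly debts = (170 + 970 + 465 + 860) = 2,465. Debt-to-income = 2,465/6,300 = 39.1% — meets 40% limit
LTV: 44,800 ÷ 65,000 = 68.9%, within 100% cap
Row: 836 falls in 760+. Column: 68.9% falls in ≤70%. Rate = 8.7%.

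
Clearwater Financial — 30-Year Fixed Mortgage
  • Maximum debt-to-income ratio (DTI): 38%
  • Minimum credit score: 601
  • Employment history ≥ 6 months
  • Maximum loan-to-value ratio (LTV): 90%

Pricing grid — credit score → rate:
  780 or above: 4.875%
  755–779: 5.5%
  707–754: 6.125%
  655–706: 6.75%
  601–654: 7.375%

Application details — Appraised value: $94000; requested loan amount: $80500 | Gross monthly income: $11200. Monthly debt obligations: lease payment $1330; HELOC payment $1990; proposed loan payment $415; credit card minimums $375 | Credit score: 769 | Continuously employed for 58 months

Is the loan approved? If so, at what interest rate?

Approved at 5.5%

Credit score 769 ≥ 601 (meets minimum)
Employment 58 ≥ 6 months
Loan-to-value = 80,500/94,000 = 85.6% — pass (90% max)
Total monthly debts = (1,330 + 1,990 + 415 + 375) = 4,110. DTI = 4,110/11,200 = 36.7% ≤ 38%
All requirements met. Score 769 falls in the 755–779 tier → 5.5%.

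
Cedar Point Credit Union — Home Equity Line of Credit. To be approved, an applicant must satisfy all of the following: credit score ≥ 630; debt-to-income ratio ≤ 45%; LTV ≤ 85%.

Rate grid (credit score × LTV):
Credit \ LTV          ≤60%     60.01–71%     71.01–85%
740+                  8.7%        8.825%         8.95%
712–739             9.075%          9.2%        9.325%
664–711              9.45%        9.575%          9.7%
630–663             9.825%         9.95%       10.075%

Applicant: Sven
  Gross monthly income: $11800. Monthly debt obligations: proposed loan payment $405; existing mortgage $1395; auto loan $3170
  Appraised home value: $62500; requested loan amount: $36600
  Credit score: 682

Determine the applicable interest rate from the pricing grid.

Credit score 682 ≥ 630; Total monthly debts = (405 + 1,395 + 3,170) = 4,970. Debt-to-income = 4,970/11,800 = 42.1% — meets 45% limit
LTV: 36,600 ÷ 62,500 = 58.6%, within 85% cap
Score 682 is in the 664–711 band; LTV 58.6% is in the ≤60% band → 9.45%.

9.45%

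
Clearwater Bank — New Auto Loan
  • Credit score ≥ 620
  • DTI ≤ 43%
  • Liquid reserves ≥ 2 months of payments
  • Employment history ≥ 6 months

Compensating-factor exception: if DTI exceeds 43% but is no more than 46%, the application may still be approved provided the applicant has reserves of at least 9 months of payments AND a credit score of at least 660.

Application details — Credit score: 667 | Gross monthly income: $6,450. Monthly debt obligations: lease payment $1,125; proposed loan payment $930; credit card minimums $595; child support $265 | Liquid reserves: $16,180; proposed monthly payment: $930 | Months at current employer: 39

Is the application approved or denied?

Credit score 667 ≥ 620 (meets base)
Total debts = (1,125 + 930 + 595 + 265) = 2,915. DTI = 2,915/6,450 = 45.2% > 43% — standard DTI limit exceeded.
Reserves: 16,180 ÷ 930 = 17.4 months (meets 2-month minimum)
Employment 39 ≥ 6 months
45.2% falls in the override range (43%–46%), so the compensating-factor test applies.
Override check — reserves: 17.4 mo (ok); score: 667 (ok).
Both compensating conditions met → exception applies.

Approved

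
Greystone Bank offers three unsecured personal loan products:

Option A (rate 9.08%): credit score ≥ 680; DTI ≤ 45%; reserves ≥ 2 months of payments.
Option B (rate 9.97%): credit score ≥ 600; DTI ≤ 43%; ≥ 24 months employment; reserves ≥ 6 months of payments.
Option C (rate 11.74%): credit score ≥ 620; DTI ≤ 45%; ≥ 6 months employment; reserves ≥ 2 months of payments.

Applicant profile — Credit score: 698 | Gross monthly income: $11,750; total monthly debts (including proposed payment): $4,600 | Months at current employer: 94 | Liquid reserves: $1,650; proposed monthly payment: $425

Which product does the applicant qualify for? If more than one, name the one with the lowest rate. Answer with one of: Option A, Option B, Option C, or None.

Option A

DTI = 4,600/11,750 = 39.1%.
Reserves = 1,650/425 = 3.9 months.
Option A: score 698 ≥ 680; DTI 39.1% ≤ 45%; reserves 3.9 ≥ 2 mo → qualifies.
Option B: score 698 ≥ 600; DTI 39.1% ≤ 43%; employment 94 ≥ 24 mo; reserves 3.9 < 6 mo → does not qualify.
Option C: score 698 ≥ 620; DTI 39.1% ≤ 45%; employment 94 ≥ 6 mo; reserves 3.9 ≥ 2 mo → qualifies.
Qualifying: Option A, Option C. Lowest rate is 9.08% → Option A.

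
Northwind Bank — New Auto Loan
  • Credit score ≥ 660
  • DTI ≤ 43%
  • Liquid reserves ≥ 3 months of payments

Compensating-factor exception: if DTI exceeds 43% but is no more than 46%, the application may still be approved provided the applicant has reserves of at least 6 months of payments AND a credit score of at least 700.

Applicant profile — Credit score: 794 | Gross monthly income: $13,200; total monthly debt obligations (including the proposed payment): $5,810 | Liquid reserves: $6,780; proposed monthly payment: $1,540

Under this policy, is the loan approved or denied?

Denied

Credit score 794 ≥ 660 (meets base)
DTI: 5,810 ÷ 13,200 = 44%, over the 43% base limit.
Reserves: 6,780 ÷ 1,540 = 4.4 months (meets 3-month minimum)
44% falls in the override range (43%–46%), so the compensating-factor test applies.
Override check — reserves: 4.4 mo (short of 6); score: 794 (ok).
Override conditions not both satisfied; exception does not apply.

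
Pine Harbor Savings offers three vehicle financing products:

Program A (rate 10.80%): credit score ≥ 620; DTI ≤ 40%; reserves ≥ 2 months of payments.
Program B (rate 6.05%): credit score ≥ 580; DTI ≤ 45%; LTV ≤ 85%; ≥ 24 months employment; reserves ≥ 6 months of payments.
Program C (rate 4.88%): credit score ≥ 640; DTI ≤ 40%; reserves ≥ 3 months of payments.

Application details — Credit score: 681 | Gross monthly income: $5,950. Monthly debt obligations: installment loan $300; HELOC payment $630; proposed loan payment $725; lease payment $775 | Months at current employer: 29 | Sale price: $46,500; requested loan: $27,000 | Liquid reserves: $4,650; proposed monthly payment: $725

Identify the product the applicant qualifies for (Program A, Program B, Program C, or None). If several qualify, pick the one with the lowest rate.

Program B

Total debts = (300 + 630 + 725 + 775) = 2,430; DTI = 2,430/5,950 = 40.8%.
LTV = 27,000/46,500 = 58.1%.
Reserves = 4,650/725 = 6.4 months.
Program A: score 681 ≥ 620; DTI 40.8% > 40%; reserves 6.4 ≥ 2 mo → does not qualify.
Program B: score 681 ≥ 580; DTI 40.8% ≤ 45%; LTV 58.1% ≤ 85%; employment 29 ≥ 24 mo; reserves 6.4 ≥ 6 mo → qualifies.
Program C: score 681 ≥ 640; DTI 40.8% > 40%; reserves 6.4 ≥ 3 mo → does not qualify.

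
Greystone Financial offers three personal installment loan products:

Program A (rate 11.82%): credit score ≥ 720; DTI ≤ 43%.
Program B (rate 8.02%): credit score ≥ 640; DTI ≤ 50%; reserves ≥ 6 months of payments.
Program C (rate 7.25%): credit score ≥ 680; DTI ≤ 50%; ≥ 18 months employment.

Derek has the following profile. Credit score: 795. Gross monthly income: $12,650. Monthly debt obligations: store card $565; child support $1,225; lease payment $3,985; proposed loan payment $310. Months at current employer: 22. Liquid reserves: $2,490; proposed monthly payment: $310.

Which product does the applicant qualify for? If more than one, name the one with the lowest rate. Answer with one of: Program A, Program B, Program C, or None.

Total debts = (565 + 1,225 + 3,985 + 310) = 6,085; DTI = 6,085/12,650 = 48.1%.
Reserves = 2,490/310 = 8.0 months.
Program A: score 795 ≥ 720; DTI 48.1% > 43% → does not qualify.
Program B: score 795 ≥ 640; DTI 48.1% ≤ 50%; reserves 8.0 ≥ 6 mo → qualifies.
Program C: score 795 ≥ 680; DTI 48.1% ≤ 50%; employment 22 ≥ 18 mo → qualifies.
Qualifying: Program B, Program C. Lowest rate is 7.25% → Program C.

Program C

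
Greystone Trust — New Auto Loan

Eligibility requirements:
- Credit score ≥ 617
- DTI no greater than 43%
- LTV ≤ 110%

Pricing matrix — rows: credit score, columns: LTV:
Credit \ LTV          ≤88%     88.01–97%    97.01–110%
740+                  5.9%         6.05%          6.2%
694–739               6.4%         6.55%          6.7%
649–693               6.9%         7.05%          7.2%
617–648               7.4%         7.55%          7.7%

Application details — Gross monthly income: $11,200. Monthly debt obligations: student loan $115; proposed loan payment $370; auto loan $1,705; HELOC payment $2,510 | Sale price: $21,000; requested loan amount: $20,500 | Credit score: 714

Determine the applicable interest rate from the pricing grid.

6.7%

Credit score 714 ≥ 617; Total monthly debts = (115 + 370 + 1,705 + 2,510) = 4,700. DTI = 4,700/11,200 = 42% ≤ 43%
LTV: 20,500 ÷ 21,000 = 97.6%, within 110% cap
Score 714 is in the 694–739 band; LTV 97.6% is in the 97.01–110% band → 6.7%.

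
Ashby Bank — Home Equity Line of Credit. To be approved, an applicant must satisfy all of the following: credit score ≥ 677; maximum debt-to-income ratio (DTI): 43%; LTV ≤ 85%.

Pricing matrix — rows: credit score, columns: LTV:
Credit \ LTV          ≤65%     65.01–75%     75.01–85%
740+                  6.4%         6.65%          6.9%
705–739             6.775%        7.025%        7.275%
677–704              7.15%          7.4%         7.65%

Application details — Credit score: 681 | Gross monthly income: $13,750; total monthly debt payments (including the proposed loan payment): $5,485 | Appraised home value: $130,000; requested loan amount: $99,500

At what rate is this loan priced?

Credit score 681 ≥ 677; DTI = 5,485/13,750 = 39.9% ≤ 43%
LTV: 99,500 ÷ 130,000 = 76.5%, within 85% cap
Row: 681 falls in 677–704. Column: 76.5% falls in 75.01–85%. Rate = 7.65%.

7.65%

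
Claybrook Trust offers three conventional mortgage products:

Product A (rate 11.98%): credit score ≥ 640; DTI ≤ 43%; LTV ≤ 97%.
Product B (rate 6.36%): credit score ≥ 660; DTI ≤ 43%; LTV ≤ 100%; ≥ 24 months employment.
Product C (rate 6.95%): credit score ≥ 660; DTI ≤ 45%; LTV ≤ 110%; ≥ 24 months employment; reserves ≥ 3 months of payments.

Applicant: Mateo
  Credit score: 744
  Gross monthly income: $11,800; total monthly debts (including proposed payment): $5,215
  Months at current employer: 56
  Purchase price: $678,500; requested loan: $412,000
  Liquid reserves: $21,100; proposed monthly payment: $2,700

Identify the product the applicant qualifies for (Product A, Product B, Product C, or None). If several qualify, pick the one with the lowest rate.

Product C

DTI = 5,215/11,800 = 44.2%.
LTV = 412,000/678,500 = 60.7%.
Reserves = 21,100/2,700 = 7.8 months.
Product A: score 744 ≥ 640; DTI 44.2% > 43%; LTV 60.7% ≤ 97% → does not qualify.
Product B: score 744 ≥ 660; DTI 44.2% > 43%; LTV 60.7% ≤ 100%; employment 56 ≥ 24 mo → does not qualify.
Product C: score 744 ≥ 660; DTI 44.2% ≤ 45%; LTV 60.7% ≤ 110%; employment 56 ≥ 24 mo; reserves 7.8 ≥ 3 mo → qualifies.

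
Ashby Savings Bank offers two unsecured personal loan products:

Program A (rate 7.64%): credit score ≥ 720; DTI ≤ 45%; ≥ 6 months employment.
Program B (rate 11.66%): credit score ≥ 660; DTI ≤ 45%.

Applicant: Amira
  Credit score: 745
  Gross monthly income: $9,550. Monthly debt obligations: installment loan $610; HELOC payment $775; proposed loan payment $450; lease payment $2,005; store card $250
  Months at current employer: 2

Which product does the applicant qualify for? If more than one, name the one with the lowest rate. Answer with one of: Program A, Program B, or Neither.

Program B

Total debts = (610 + 775 + 450 + 2,005 + 250) = 4,090; DTI = 4,090/9,550 = 42.8%.
Program A: score 745 ≥ 720; DTI 42.8% ≤ 45%; employment 2 < 6 mo → does not qualify.
Program B: score 745 ≥ 660; DTI 42.8% ≤ 45% → qualifies.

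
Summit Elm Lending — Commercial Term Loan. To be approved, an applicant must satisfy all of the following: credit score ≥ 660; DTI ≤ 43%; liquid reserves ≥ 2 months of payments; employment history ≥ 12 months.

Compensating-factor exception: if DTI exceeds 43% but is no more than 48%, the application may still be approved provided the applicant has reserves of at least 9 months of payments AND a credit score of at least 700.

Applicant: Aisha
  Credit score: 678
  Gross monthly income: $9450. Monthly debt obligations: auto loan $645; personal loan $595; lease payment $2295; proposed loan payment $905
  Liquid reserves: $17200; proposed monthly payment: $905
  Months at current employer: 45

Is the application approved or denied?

Denied

Credit score 678 ≥ 660 (meets base)
Total debts = (645 + 595 + 2,295 + 905) = 4,440. DTI: 4,440 ÷ 9,450 = 47%, over the 43% base limit.
Reserves: 17,200 ÷ 905 = 19.0 months (meets 2-month minimum)
Employment 45 ≥ 12 months
DTI 47% is within the 43%–48% exception band; checking compensating factors.
Override check — reserves: 19.0 mo (ok); score: 678 (below 700).
Override conditions not both satisfied; exception does not apply.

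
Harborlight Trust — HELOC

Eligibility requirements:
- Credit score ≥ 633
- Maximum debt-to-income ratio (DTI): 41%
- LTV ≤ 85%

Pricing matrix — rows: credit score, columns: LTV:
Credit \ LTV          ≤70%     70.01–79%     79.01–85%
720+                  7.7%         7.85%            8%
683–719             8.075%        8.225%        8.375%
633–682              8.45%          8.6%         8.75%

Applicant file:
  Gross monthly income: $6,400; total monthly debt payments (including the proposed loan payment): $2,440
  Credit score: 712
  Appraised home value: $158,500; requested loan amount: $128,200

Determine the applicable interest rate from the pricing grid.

Credit score 712 ≥ 633; DTI = 2,440/6,400 = 38.1% ≤ 41%
LTV: 128,200 ÷ 158,500 = 80.9%, within 85% cap
Row: 712 falls in 683–719. Column: 80.9% falls in 79.01–85%. Rate = 8.375%.

8.375%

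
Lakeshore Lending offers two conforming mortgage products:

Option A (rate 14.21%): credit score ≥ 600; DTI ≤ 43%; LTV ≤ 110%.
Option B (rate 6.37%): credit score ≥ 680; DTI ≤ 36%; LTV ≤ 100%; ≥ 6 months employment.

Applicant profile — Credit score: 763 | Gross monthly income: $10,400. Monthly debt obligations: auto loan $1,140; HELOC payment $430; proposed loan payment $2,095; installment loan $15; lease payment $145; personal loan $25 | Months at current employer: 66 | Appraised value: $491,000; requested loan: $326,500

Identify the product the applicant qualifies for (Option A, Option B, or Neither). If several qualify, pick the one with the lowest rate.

Total debts = (1,140 + 430 + 2,095 + 15 + 145 + 25) = 3,850; DTI = 3,850/10,400 = 37%.
LTV = 326,500/491,000 = 66.5%.
Option A: score 763 ≥ 600; DTI 37% ≤ 43%; LTV 66.5% ≤ 110% → qualifies.
Option B: score 763 ≥ 680; DTI 37% > 36%; LTV 66.5% ≤ 100%; employment 66 ≥ 6 mo → does not qualify.

Option A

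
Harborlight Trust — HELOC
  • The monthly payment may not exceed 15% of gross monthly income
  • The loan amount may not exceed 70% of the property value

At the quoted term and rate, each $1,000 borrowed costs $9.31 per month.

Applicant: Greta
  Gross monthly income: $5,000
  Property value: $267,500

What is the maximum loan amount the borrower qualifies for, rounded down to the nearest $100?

$80,500

Payment cap: 15% × $5,000 = $750/month.
At $9.31 per $1,000, that supports 750/9.31 × 1,000 ≈ $80,558 → $80,500.
LTV cap: 70% × $267,500 = $187,250 → $187,200.
Binding constraint: payment-to-income.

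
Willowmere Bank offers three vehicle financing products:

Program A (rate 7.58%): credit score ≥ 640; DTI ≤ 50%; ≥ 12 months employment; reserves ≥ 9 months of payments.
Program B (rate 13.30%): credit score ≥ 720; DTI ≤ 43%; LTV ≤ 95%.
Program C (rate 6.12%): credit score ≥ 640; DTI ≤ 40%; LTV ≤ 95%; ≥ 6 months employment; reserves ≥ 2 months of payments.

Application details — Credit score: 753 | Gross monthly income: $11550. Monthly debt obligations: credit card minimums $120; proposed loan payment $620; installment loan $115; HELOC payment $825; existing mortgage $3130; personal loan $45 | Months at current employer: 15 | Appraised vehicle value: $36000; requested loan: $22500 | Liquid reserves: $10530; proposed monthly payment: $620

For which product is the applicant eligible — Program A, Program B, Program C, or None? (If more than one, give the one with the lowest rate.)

Program A

Total debts = (120 + 620 + 115 + 825 + 3,130 + 45) = 4,855; DTI = 4,855/11,550 = 42%.
LTV = 22,500/36,000 = 62.5%.
Reserves = 10,530/620 = 17.0 months.
Program A: score 753 ≥ 640; DTI 42% ≤ 50%; employment 15 ≥ 12 mo; reserves 17.0 ≥ 9 mo → qualifies.
Program B: score 753 ≥ 720; DTI 42% ≤ 43%; LTV 62.5% ≤ 95% → qualifies.
Program C: score 753 ≥ 640; DTI 42% > 40%; LTV 62.5% ≤ 95%; employment 15 ≥ 6 mo; reserves 17.0 ≥ 2 mo → does not qualify.
Qualifying: Program A, Program B. Lowest rate is 7.58% → Program A.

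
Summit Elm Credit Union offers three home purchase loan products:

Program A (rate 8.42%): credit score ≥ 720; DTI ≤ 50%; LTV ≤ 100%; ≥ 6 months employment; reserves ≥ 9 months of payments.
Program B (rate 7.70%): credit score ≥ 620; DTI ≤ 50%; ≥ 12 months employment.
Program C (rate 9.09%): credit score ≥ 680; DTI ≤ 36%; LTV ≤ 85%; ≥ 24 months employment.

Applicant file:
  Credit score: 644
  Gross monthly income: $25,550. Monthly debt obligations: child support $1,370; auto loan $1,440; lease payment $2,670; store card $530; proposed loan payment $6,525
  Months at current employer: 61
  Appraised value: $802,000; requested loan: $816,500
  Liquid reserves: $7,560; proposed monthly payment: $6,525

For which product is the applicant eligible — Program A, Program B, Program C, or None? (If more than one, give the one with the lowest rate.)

Total debts = (1,370 + 1,440 + 2,670 + 530 + 6,525) = 12,535; DTI = 12,535/25,550 = 49.1%.
LTV = 816,500/802,000 = 101.8%.
Reserves = 7,560/6,525 = 1.2 months.
Program A: score 644 < 720; DTI 49.1% ≤ 50%; LTV 101.8% > 100%; employment 61 ≥ 6 mo; reserves 1.2 < 9 mo → does not qualify.
Program B: score 644 ≥ 620; DTI 49.1% ≤ 50%; employment 61 ≥ 12 mo → qualifies.
Program C: score 644 < 680; DTI 49.1% > 36%; LTV 101.8% > 85%; employment 61 ≥ 24 mo → does not qualify.

Program B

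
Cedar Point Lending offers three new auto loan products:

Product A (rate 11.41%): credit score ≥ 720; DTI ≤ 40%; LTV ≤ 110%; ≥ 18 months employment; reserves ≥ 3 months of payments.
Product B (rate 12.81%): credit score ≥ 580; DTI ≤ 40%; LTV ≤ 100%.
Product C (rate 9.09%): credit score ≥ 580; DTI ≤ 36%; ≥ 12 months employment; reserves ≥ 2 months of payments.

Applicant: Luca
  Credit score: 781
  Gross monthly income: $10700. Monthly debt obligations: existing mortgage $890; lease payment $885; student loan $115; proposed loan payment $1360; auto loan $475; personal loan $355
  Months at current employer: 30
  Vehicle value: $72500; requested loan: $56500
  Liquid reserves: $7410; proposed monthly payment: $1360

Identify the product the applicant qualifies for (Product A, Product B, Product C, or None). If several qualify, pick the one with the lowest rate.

Total debts = (890 + 885 + 115 + 1,360 + 475 + 355) = 4,080; DTI = 4,080/10,700 = 38.1%.
LTV = 56,500/72,500 = 77.9%.
Reserves = 7,410/1,360 = 5.4 months.
Product A: score 781 ≥ 720; DTI 38.1% ≤ 40%; LTV 77.9% ≤ 110%; employment 30 ≥ 18 mo; reserves 5.4 ≥ 3 mo → qualifies.
Product B: score 781 ≥ 580; DTI 38.1% ≤ 40%; LTV 77.9% ≤ 100% → qualifies.
Product C: score 781 ≥ 580; DTI 38.1% > 36%; employment 30 ≥ 12 mo; reserves 5.4 ≥ 2 mo → does not qualify.
Qualifying: Product A, Product B. Lowest rate is 11.41% → Product A.

Product A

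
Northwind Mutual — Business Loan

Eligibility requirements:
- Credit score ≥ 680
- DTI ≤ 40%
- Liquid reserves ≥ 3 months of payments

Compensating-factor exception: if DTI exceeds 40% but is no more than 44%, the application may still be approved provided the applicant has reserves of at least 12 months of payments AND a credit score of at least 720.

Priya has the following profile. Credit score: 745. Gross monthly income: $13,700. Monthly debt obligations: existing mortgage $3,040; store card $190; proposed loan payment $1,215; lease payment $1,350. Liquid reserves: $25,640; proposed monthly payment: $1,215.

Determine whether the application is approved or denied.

Credit score 745 ≥ 680 (meets base)
Total debts = (3,040 + 190 + 1,215 + 1,350) = 5,795. DTI: 5,795 ÷ 13,700 = 42.3%, over the 40% base limit.
Reserves: 25,640 ÷ 1,215 = 21.1 months (meets 3-month minimum)
42.3% falls in the override range (40%–44%), so the compensating-factor test applies.
Override check — reserves: 21.1 mo (ok); score: 745 (ok).
Both compensating conditions met → exception applies.

Approved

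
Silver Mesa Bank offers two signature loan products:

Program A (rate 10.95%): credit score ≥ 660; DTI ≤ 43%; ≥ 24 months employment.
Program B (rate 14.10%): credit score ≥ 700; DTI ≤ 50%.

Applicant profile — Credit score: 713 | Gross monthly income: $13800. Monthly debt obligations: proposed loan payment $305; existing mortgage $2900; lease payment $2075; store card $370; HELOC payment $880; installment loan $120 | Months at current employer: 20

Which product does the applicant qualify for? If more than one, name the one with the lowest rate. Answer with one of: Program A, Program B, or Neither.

Program B

Total debts = (305 + 2,900 + 2,075 + 370 + 880 + 120) = 6,650; DTI = 6,650/13,800 = 48.2%.
Program A: score 713 ≥ 660; DTI 48.2% > 43%; employment 20 < 24 mo → does not qualify.
Program B: score 713 ≥ 700; DTI 48.2% ≤ 50% → qualifies.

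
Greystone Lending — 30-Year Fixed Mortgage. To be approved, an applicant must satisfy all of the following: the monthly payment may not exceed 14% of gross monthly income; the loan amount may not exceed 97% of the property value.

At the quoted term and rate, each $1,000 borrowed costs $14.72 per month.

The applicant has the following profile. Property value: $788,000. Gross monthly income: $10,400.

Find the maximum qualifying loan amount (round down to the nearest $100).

Payment cap: 14% × $10,400 = $1,456/month.
At $14.72 per $1,000, that supports 1,456/14.72 × 1,000 ≈ $98,913 → $98,900.
LTV cap: 97% × $788,000 = $764,360 → $764,300.
Binding constraint: payment-to-income.

$98,900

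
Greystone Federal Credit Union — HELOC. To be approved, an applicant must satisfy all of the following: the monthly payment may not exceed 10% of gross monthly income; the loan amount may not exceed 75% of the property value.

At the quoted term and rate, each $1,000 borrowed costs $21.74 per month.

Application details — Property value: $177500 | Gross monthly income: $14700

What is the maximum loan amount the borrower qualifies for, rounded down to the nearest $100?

$67,600

Payment cap: 10% × $14,700 = $1,470/month.
At $21.74 per $1,000, that supports 1,470/21.74 × 1,000 ≈ $67,617 → $67,600.
LTV cap: 75% × $177,500 = $133,125 → $133,100.
Binding constraint: payment-to-income.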